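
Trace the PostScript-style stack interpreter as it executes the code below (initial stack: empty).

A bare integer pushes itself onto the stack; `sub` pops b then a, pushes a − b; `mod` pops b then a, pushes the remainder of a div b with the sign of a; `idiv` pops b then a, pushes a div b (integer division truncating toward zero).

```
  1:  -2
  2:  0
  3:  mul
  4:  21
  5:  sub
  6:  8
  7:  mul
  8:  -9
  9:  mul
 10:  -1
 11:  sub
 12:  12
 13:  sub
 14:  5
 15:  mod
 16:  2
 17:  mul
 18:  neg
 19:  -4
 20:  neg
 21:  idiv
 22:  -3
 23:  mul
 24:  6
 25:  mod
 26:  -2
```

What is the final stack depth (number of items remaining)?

-2    [-2]
0     [-2, 0]
mul   [0]
21    [0, 21]
sub   [-21]
8     [-21, 8]
mul   [-168]
-9    [-168, -9]
mul   [1512]
-1    [1512, -1]
sub   [1513]
12    [1513, 12]
sub   [1501]
5     [1501, 5]
mod   [1]
2     [1, 2]
mul   [2]
neg   [-2]
-4    [-2, -4]
neg   [-2, 4]
idiv  [0]
-3    [0, -3]
mul   [0]
6     [0, 6]
mod   [0]
-2    [0, -2]

2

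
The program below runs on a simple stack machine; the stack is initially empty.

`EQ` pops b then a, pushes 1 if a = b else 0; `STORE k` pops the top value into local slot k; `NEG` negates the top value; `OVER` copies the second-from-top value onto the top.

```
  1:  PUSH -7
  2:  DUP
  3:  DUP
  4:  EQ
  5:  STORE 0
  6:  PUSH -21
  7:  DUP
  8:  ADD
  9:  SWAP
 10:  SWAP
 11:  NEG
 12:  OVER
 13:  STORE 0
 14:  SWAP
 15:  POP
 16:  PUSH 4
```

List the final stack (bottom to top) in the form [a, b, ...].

PUSH -7   [-7]
DUP       [-7, -7]
DUP       [-7, -7, -7]
EQ        [-7, 1]
STORE 0   [-7]
PUSH -21  [-7, -21]
DUP       [-7, -21, -21]
ADD       [-7, -42]
SWAP      [-42, -7]
SWAP      [-7, -42]
NEG       [-7, 42]
OVER      [-7, 42, -7]
STORE 0   [-7, 42]
SWAP      [42, -7]
POP       [42]
PUSH 4    [42, 4]

[42, 4]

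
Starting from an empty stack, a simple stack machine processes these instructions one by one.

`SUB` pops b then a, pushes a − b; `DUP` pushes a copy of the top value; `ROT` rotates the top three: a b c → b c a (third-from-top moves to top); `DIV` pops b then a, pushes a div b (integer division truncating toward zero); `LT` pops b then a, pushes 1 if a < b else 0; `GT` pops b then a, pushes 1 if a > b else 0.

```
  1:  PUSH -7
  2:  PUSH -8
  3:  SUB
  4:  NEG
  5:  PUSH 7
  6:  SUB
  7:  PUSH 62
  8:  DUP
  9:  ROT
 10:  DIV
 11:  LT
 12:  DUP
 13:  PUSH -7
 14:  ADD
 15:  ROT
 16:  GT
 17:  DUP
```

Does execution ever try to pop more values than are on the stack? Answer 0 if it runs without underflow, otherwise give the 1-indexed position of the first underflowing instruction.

PUSH -7  -7
PUSH -8  -7 -8
SUB      1
NEG      -1
PUSH 7   -1 7
SUB      -8
PUSH 62  -8 62
DUP      -8 62 62
ROT      62 62 -8
DIV      62 -7
LT       0
DUP      0 0
PUSH -7  0 0 -7
ADD      0 -7
ROT  — needs 3 operands, stack has 2 → underflow

15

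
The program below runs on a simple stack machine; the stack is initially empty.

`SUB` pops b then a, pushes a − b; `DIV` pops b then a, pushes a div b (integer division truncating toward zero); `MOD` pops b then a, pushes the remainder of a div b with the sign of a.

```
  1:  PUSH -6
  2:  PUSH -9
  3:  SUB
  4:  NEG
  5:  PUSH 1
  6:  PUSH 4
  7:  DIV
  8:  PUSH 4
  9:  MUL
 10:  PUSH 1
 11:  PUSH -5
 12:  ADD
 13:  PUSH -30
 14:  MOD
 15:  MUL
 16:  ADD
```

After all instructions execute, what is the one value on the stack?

-3

PUSH -6   -6
PUSH -9   -6 -9
SUB       3
NEG       -3
PUSH 1    -3 1
PUSH 4    -3 1 4
DIV       -3 0
PUSH 4    -3 0 4
MUL       -3 0
PUSH 1    -3 0 1
PUSH -5   -3 0 1 -5
ADD       -3 0 -4
PUSH -30  -3 0 -4 -30
MOD       -3 0 -4
MUL       -3 0
ADD       -3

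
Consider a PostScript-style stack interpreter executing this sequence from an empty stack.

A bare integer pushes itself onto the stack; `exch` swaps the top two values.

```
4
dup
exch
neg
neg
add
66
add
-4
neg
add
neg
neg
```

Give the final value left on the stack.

4    → 4
dup  → 4 4
exch → 4 4
neg  → 4 -4
neg  → 4 4
add  → 8
66   → 8 66
add  → 74
-4   → 74 -4
neg  → 74 4
add  → 78
neg  → -78
neg  → 78

78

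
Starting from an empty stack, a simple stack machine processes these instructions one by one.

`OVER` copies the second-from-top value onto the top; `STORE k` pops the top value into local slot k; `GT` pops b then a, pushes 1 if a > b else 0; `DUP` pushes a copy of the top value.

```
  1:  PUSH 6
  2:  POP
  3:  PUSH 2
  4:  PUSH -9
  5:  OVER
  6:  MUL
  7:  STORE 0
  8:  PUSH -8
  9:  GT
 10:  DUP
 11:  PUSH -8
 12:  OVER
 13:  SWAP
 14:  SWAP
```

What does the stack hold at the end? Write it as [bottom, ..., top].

[1, 1, -8, 1]

PUSH 6  -> 6
POP     -> (empty)
PUSH 2  -> 2
PUSH -9 -> 2 -9
OVER    -> 2 -9 2
MUL     -> 2 -18
STORE 0 -> 2
PUSH -8 -> 2 -8
GT      -> 1
DUP     -> 1 1
PUSH -8 -> 1 1 -8
OVER    -> 1 1 -8 1
SWAP    -> 1 1 1 -8
SWAP    -> 1 1 -8 1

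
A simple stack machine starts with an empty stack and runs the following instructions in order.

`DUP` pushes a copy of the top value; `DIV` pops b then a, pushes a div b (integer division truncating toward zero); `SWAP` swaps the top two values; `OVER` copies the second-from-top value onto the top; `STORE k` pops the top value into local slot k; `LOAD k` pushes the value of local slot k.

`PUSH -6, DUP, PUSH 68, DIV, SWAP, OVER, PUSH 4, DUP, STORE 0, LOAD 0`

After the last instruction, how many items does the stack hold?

PUSH -6 → [-6]
DUP     → [-6, -6]
PUSH 68 → [-6, -6, 68]
DIV     → [-6, 0]
SWAP    → [0, -6]
OVER    → [0, -6, 0]
PUSH 4  → [0, -6, 0, 4]
DUP     → [0, -6, 0, 4, 4]
STORE 0 → [0, -6, 0, 4]
LOAD 0  → [0, -6, 0, 4, 4]

5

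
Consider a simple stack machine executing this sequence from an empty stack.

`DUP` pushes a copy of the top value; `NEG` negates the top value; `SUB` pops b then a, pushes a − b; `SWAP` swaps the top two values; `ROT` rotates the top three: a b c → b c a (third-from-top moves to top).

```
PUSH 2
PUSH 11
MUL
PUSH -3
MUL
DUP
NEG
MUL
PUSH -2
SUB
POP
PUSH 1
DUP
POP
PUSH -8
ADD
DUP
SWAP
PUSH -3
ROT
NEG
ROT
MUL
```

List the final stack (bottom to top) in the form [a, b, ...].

[-3, -49]

PUSH 2  -> [2]
PUSH 11 -> [2, 11]
MUL     -> [22]
PUSH -3 -> [22, -3]
MUL     -> [-66]
DUP     -> [-66, -66]
NEG     -> [-66, 66]
MUL     -> [-4356]
PUSH -2 -> [-4356, -2]
SUB     -> [-4354]
POP     -> []
PUSH 1  -> [1]
DUP     -> [1, 1]
POP     -> [1]
PUSH -8 -> [1, -8]
ADD     -> [-7]
DUP     -> [-7, -7]
SWAP    -> [-7, -7]
PUSH -3 -> [-7, -7, -3]
ROT     -> [-7, -3, -7]
NEG     -> [-7, -3, 7]
ROT     -> [-3, 7, -7]
MUL     -> [-3, -49]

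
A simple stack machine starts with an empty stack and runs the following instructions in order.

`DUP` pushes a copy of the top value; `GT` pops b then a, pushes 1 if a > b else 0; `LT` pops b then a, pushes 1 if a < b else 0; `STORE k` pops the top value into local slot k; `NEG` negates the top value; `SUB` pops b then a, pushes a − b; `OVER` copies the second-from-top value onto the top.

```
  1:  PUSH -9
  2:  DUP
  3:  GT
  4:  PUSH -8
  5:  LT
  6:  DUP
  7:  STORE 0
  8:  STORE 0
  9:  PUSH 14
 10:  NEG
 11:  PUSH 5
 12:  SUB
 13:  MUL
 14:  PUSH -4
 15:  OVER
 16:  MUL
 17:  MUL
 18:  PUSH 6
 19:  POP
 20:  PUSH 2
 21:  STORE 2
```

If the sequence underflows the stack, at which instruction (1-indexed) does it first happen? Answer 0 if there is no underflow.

PUSH -9  -9
DUP      -9 -9
GT       0
PUSH -8  0 -8
LT       0
DUP      0 0
STORE 0  0
STORE 0  (empty)
PUSH 14  14
NEG      -14
PUSH 5   -14 5
SUB      -19
MUL  — needs 2 operands, stack has 1 → underflow

13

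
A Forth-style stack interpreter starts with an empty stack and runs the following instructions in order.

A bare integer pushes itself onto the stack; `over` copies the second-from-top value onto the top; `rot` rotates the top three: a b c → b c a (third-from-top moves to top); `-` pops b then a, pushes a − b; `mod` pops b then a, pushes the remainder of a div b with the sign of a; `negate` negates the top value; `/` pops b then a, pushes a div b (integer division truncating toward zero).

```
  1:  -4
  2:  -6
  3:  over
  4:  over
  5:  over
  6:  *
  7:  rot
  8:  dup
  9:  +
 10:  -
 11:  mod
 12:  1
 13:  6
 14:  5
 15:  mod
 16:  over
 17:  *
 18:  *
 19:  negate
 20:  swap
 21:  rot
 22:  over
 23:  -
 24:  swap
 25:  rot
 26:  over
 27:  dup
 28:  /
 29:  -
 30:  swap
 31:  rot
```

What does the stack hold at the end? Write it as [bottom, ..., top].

[-2, -4, 0]

-4     → -4
-6     → -4 -6
over   → -4 -6 -4
over   → -4 -6 -4 -6
over   → -4 -6 -4 -6 -4
*      → -4 -6 -4 24
rot    → -4 -4 24 -6
dup    → -4 -4 24 -6 -6
+      → -4 -4 24 -12
-      → -4 -4 36
mod    → -4 -4
1      → -4 -4 1
6      → -4 -4 1 6
5      → -4 -4 1 6 5
mod    → -4 -4 1 1
over   → -4 -4 1 1 1
*      → -4 -4 1 1
*      → -4 -4 1
negate → -4 -4 -1
swap   → -4 -1 -4
rot    → -1 -4 -4
over   → -1 -4 -4 -4
-      → -1 -4 0
swap   → -1 0 -4
rot    → 0 -4 -1
over   → 0 -4 -1 -4
dup    → 0 -4 -1 -4 -4
/      → 0 -4 -1 1
-      → 0 -4 -2
swap   → 0 -2 -4
rot    → -2 -4 0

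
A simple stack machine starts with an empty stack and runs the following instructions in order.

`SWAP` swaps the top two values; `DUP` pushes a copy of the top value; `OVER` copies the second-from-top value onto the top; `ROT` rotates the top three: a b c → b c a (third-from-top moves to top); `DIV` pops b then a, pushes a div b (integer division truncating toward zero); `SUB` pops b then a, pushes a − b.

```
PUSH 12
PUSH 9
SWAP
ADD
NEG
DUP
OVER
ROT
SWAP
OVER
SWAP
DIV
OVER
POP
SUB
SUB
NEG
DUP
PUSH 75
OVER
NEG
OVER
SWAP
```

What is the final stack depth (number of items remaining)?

5

PUSH 12 -> 12
PUSH 9  -> 12 9
SWAP    -> 9 12
ADD     -> 21
NEG     -> -21
DUP     -> -21 -21
OVER    -> -21 -21 -21
ROT     -> -21 -21 -21
SWAP    -> -21 -21 -21
OVER    -> -21 -21 -21 -21
SWAP    -> -21 -21 -21 -21
DIV     -> -21 -21 1
OVER    -> -21 -21 1 -21
POP     -> -21 -21 1
SUB     -> -21 -22
SUB     -> 1
NEG     -> -1
DUP     -> -1 -1
PUSH 75 -> -1 -1 75
OVER    -> -1 -1 75 -1
NEG     -> -1 -1 75 1
OVER    -> -1 -1 75 1 75
SWAP    -> -1 -1 75 75 1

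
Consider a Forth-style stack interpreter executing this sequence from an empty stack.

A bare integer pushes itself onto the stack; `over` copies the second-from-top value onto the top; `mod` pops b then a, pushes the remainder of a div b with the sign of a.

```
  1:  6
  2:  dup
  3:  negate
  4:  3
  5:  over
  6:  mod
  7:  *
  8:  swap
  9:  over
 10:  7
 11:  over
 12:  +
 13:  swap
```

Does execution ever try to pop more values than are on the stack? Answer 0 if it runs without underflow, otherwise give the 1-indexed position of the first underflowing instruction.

6      -> [6]
dup    -> [6, 6]
negate -> [6, -6]
3      -> [6, -6, 3]
over   -> [6, -6, 3, -6]
mod    -> [6, -6, 3]
*      -> [6, -18]
swap   -> [-18, 6]
over   -> [-18, 6, -18]
7      -> [-18, 6, -18, 7]
over   -> [-18, 6, -18, 7, -18]
+      -> [-18, 6, -18, -11]
swap   -> [-18, 6, -11, -18]

0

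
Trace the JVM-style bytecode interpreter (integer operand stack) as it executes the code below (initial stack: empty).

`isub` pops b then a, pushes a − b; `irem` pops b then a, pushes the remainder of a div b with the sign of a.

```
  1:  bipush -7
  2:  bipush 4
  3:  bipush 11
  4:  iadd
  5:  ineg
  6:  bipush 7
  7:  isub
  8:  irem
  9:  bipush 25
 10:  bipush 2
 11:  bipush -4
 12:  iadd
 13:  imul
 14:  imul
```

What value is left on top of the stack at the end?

350

bipush -7 : [-7]
bipush 4  : [-7, 4]
bipush 11 : [-7, 4, 11]
iadd      : [-7, 15]
ineg      : [-7, -15]
bipush 7  : [-7, -15, 7]
isub      : [-7, -22]
irem      : [-7]
bipush 25 : [-7, 25]
bipush 2  : [-7, 25, 2]
bipush -4 : [-7, 25, 2, -4]
iadd      : [-7, 25, -2]
imul      : [-7, -50]
imul      : [350]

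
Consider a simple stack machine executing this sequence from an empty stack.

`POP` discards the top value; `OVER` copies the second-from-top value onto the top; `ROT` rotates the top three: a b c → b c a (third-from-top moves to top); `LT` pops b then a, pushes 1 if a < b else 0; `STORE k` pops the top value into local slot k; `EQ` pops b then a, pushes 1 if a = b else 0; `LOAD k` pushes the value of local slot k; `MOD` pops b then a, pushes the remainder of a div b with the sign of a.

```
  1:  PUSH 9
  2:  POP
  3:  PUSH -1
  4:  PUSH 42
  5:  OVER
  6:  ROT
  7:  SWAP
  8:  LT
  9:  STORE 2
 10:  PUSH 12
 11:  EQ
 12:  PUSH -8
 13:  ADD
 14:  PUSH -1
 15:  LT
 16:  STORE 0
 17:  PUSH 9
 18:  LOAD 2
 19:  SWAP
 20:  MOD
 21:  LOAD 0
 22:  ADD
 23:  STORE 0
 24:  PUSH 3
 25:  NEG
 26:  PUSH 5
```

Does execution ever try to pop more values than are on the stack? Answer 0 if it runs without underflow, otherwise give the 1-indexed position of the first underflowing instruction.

PUSH 9  → [9]
POP     → []
PUSH -1 → [-1]
PUSH 42 → [-1, 42]
OVER    → [-1, 42, -1]
ROT     → [42, -1, -1]
SWAP    → [42, -1, -1]
LT      → [42, 0]
STORE 2 → [42]
PUSH 12 → [42, 12]
EQ      → [0]
PUSH -8 → [0, -8]
ADD     → [-8]
PUSH -1 → [-8, -1]
LT      → [1]
STORE 0 → []
PUSH 9  → [9]
LOAD 2  → [9, 0]
SWAP    → [0, 9]
MOD     → [0]
LOAD 0  → [0, 1]
ADD     → [1]
STORE 0 → []
PUSH 3  → [3]
NEG     → [-3]
PUSH 5  → [-3, 5]

0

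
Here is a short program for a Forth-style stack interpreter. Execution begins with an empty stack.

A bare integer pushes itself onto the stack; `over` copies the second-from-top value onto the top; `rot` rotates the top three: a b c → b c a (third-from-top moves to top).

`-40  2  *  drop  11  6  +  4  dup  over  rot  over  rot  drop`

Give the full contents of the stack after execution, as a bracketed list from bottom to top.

[17, 4, 4, 4]

-40  -> -40
2    -> -40 2
*    -> -80
drop -> (empty)
11   -> 11
6    -> 11 6
+    -> 17
4    -> 17 4
dup  -> 17 4 4
over -> 17 4 4 4
rot  -> 17 4 4 4
over -> 17 4 4 4 4
rot  -> 17 4 4 4 4
drop -> 17 4 4 4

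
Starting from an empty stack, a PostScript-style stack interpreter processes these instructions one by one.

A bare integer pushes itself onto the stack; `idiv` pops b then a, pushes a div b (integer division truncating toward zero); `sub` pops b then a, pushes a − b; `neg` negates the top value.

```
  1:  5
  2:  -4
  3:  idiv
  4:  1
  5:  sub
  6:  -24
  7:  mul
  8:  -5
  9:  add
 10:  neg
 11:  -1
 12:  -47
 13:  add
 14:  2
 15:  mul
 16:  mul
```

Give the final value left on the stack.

5     5
-4    5 -4
idiv  -1
1     -1 1
sub   -2
-24   -2 -24
mul   48
-5    48 -5
add   43
neg   -43
-1    -43 -1
-47   -43 -1 -47
add   -43 -48
2     -43 -48 2
mul   -43 -96
mul   4128

4128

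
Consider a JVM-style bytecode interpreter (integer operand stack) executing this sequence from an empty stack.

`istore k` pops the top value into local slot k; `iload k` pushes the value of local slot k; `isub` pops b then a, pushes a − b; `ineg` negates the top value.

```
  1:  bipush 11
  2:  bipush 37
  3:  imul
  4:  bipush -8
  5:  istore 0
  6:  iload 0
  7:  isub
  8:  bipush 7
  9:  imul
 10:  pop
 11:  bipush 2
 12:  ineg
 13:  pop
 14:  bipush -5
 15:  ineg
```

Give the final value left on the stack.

bipush 11 -> 11
bipush 37 -> 11 37
imul      -> 407
bipush -8 -> 407 -8
istore 0  -> 407
iload 0   -> 407 -8
isub      -> 415
bipush 7  -> 415 7
imul      -> 2905
pop       -> (empty)
bipush 2  -> 2
ineg      -> -2
pop       -> (empty)
bipush -5 -> -5
ineg      -> 5

5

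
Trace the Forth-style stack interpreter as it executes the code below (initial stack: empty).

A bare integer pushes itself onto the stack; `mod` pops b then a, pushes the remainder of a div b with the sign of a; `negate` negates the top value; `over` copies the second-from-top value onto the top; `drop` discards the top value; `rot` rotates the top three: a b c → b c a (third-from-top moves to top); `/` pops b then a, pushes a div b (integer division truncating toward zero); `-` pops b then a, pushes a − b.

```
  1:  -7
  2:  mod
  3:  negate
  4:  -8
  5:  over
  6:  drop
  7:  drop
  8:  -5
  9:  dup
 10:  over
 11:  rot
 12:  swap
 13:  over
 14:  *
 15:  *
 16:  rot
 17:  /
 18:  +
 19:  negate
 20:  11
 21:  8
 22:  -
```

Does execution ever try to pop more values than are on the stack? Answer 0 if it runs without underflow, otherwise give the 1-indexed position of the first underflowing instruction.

-7 → [-7]
mod  — needs 2 operands, stack has 1 → underflow

2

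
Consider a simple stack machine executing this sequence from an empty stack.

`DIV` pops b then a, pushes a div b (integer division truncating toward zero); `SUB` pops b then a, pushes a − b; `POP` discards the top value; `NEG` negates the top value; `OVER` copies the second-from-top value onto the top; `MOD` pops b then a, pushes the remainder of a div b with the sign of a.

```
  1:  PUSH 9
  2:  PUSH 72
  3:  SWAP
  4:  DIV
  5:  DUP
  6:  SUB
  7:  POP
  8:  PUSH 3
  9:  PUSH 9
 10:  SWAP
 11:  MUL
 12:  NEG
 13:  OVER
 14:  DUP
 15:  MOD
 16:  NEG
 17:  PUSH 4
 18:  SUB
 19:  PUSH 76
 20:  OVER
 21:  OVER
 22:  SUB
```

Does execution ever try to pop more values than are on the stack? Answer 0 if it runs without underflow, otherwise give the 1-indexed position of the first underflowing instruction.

PUSH 9  → [9]
PUSH 72 → [9, 72]
SWAP    → [72, 9]
DIV     → [8]
DUP     → [8, 8]
SUB     → [0]
POP     → []
PUSH 3  → [3]
PUSH 9  → [3, 9]
SWAP    → [9, 3]
MUL     → [27]
NEG     → [-27]
OVER  — needs 2 operands, stack has 1 → underflow

13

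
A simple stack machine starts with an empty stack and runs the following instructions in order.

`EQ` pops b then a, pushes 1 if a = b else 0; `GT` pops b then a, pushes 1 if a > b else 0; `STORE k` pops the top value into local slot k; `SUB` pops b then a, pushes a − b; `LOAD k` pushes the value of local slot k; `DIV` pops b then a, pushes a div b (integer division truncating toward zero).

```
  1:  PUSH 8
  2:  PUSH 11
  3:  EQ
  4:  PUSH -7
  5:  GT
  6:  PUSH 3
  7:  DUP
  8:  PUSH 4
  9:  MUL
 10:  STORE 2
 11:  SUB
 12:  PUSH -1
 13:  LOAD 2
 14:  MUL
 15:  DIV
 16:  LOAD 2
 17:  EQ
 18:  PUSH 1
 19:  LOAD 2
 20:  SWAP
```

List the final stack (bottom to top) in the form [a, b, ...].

[0, 12, 1]

PUSH 8   [8]
PUSH 11  [8, 11]
EQ       [0]
PUSH -7  [0, -7]
GT       [1]
PUSH 3   [1, 3]
DUP      [1, 3, 3]
PUSH 4   [1, 3, 3, 4]
MUL      [1, 3, 12]
STORE 2  [1, 3]
SUB      [-2]
PUSH -1  [-2, -1]
LOAD 2   [-2, -1, 12]
MUL      [-2, -12]
DIV      [0]
LOAD 2   [0, 12]
EQ       [0]
PUSH 1   [0, 1]
LOAD 2   [0, 1, 12]
SWAP     [0, 12, 1]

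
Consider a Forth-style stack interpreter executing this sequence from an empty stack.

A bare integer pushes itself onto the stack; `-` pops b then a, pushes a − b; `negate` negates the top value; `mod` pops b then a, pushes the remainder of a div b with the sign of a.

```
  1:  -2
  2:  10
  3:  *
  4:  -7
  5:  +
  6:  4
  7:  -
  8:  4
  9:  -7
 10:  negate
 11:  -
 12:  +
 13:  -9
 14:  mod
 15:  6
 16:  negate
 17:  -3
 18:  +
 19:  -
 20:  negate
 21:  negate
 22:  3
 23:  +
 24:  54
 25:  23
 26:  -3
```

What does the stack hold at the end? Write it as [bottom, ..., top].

[5, 54, 23, -3]

-2      [-2]
10      [-2, 10]
*       [-20]
-7      [-20, -7]
+       [-27]
4       [-27, 4]
-       [-31]
4       [-31, 4]
-7      [-31, 4, -7]
negate  [-31, 4, 7]
-       [-31, -3]
+       [-34]
-9      [-34, -9]
mod     [-7]
6       [-7, 6]
negate  [-7, -6]
-3      [-7, -6, -3]
+       [-7, -9]
-       [2]
negate  [-2]
negate  [2]
3       [2, 3]
+       [5]
54      [5, 54]
23      [5, 54, 23]
-3      [5, 54, 23, -3]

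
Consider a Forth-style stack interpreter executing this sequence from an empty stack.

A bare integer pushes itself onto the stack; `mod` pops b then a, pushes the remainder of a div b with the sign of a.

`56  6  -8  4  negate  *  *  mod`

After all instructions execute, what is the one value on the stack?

56     → 56
6      → 56 6
-8     → 56 6 -8
4      → 56 6 -8 4
negate → 56 6 -8 -4
*      → 56 6 32
*      → 56 192
mod    → 56

56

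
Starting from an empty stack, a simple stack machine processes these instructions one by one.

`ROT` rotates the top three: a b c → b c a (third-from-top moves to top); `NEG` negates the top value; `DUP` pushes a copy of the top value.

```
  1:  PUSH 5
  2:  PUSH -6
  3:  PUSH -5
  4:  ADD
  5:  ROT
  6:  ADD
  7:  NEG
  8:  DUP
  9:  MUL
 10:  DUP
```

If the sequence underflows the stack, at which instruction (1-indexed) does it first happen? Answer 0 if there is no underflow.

5

PUSH 5   [5]
PUSH -6  [5, -6]
PUSH -5  [5, -6, -5]
ADD      [5, -11]
ROT  — needs 3 operands, stack has 2 → underflow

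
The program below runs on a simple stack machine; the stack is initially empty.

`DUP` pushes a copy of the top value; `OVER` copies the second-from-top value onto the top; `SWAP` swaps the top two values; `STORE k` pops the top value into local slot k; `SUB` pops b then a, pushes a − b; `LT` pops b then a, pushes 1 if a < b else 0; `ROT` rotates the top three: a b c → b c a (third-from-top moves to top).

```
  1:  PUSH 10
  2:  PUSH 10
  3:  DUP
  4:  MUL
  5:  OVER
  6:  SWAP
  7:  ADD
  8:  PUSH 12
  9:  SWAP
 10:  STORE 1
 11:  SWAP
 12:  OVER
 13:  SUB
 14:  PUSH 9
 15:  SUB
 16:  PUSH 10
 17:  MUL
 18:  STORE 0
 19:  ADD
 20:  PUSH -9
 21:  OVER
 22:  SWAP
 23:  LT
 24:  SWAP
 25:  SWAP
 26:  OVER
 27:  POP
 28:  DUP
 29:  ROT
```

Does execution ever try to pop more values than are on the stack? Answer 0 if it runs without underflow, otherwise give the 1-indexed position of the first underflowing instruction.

19

PUSH 10 → 10
PUSH 10 → 10 10
DUP     → 10 10 10
MUL     → 10 100
OVER    → 10 100 10
SWAP    → 10 10 100
ADD     → 10 110
PUSH 12 → 10 110 12
SWAP    → 10 12 110
STORE 1 → 10 12
SWAP    → 12 10
OVER    → 12 10 12
SUB     → 12 -2
PUSH 9  → 12 -2 9
SUB     → 12 -11
PUSH 10 → 12 -11 10
MUL     → 12 -110
STORE 0 → 12
ADD  — needs 2 operands, stack has 1 → underflow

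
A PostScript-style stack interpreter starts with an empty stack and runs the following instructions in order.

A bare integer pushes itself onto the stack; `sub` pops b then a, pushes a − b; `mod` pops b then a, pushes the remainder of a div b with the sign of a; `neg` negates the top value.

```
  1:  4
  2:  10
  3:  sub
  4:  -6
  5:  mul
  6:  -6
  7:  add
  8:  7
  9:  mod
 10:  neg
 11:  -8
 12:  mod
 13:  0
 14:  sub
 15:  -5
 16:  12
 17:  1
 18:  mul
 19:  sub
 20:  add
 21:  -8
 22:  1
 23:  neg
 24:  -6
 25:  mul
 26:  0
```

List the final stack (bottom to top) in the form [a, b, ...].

4   -> [4]
10  -> [4, 10]
sub -> [-6]
-6  -> [-6, -6]
mul -> [36]
-6  -> [36, -6]
add -> [30]
7   -> [30, 7]
mod -> [2]
neg -> [-2]
-8  -> [-2, -8]
mod -> [-2]
0   -> [-2, 0]
sub -> [-2]
-5  -> [-2, -5]
12  -> [-2, -5, 12]
1   -> [-2, -5, 12, 1]
mul -> [-2, -5, 12]
sub -> [-2, -17]
add -> [-19]
-8  -> [-19, -8]
1   -> [-19, -8, 1]
neg -> [-19, -8, -1]
-6  -> [-19, -8, -1, -6]
mul -> [-19, -8, 6]
0   -> [-19, -8, 6, 0]

[-19, -8, 6, 0]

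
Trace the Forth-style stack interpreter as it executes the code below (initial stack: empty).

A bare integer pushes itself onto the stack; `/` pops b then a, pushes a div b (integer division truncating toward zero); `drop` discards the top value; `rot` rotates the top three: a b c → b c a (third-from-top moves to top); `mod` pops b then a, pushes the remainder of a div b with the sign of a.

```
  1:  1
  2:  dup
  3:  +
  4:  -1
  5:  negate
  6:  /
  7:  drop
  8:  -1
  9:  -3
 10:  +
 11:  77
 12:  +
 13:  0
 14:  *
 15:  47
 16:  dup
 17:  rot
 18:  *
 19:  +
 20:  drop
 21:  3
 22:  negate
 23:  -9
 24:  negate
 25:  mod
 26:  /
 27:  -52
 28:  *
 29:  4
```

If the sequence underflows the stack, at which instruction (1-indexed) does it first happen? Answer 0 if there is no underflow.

26

1       [1]
dup     [1, 1]
+       [2]
-1      [2, -1]
negate  [2, 1]
/       [2]
drop    []
-1      [-1]
-3      [-1, -3]
+       [-4]
77      [-4, 77]
+       [73]
0       [73, 0]
*       [0]
47      [0, 47]
dup     [0, 47, 47]
rot     [47, 47, 0]
*       [47, 0]
+       [47]
drop    []
3       [3]
negate  [-3]
-9      [-3, -9]
negate  [-3, 9]
mod     [-3]
/  — needs 2 operands, stack has 1 → underflow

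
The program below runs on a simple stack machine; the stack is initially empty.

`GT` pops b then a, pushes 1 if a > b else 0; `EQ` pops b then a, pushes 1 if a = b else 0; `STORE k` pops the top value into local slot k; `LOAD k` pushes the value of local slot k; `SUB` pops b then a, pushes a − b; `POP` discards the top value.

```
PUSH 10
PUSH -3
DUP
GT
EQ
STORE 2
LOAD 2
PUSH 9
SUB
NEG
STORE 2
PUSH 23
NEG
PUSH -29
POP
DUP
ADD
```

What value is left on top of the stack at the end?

PUSH 10  -> [10]
PUSH -3  -> [10, -3]
DUP      -> [10, -3, -3]
GT       -> [10, 0]
EQ       -> [0]
STORE 2  -> []
LOAD 2   -> [0]
PUSH 9   -> [0, 9]
SUB      -> [-9]
NEG      -> [9]
STORE 2  -> []
PUSH 23  -> [23]
NEG      -> [-23]
PUSH -29 -> [-23, -29]
POP      -> [-23]
DUP      -> [-23, -23]
ADD      -> [-46]

-46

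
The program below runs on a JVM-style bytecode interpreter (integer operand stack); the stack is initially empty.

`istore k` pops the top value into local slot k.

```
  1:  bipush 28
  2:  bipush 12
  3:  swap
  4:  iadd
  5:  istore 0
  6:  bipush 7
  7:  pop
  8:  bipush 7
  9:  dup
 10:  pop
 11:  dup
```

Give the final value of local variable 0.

bipush 28 → [28]
bipush 12 → [28, 12]
swap      → [12, 28]
iadd      → [40]
istore 0  → []
bipush 7  → [7]
pop       → []
bipush 7  → [7]
dup       → [7, 7]
pop       → [7]
dup       → [7, 7]

40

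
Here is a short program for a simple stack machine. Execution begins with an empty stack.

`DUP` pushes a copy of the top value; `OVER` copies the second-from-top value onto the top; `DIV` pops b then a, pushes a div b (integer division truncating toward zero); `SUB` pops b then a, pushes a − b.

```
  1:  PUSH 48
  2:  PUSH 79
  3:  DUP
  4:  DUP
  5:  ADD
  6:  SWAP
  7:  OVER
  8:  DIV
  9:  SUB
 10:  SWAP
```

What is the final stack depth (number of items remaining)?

2

PUSH 48 : [48]
PUSH 79 : [48, 79]
DUP     : [48, 79, 79]
DUP     : [48, 79, 79, 79]
ADD     : [48, 79, 158]
SWAP    : [48, 158, 79]
OVER    : [48, 158, 79, 158]
DIV     : [48, 158, 0]
SUB     : [48, 158]
SWAP    : [158, 48]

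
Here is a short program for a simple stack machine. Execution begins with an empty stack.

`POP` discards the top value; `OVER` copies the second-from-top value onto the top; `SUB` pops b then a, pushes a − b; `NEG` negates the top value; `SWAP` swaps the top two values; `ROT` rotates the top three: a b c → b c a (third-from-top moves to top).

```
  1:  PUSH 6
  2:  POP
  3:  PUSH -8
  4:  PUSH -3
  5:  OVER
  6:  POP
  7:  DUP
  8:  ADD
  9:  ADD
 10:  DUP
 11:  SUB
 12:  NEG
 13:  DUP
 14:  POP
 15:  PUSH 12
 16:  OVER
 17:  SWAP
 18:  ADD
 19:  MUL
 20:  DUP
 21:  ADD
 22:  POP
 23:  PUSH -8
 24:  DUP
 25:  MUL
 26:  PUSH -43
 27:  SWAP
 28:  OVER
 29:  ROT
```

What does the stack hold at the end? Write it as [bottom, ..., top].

PUSH 6    6
POP       (empty)
PUSH -8   -8
PUSH -3   -8 -3
OVER      -8 -3 -8
POP       -8 -3
DUP       -8 -3 -3
ADD       -8 -6
ADD       -14
DUP       -14 -14
SUB       0
NEG       0
DUP       0 0
POP       0
PUSH 12   0 12
OVER      0 12 0
SWAP      0 0 12
ADD       0 12
MUL       0
DUP       0 0
ADD       0
POP       (empty)
PUSH -8   -8
DUP       -8 -8
MUL       64
PUSH -43  64 -43
SWAP      -43 64
OVER      -43 64 -43
ROT       64 -43 -43

[64, -43, -43]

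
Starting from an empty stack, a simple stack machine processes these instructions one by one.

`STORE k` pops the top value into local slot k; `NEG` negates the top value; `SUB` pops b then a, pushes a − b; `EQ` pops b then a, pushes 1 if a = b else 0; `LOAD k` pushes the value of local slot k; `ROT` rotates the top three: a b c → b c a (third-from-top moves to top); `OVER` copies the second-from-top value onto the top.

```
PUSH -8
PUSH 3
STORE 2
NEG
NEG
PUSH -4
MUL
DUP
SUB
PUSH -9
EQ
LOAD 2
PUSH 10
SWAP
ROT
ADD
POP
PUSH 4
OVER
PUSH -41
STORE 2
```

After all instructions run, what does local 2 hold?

PUSH -8   [-8]
PUSH 3    [-8, 3]
STORE 2   [-8]
NEG       [8]
NEG       [-8]
PUSH -4   [-8, -4]
MUL       [32]
DUP       [32, 32]
SUB       [0]
PUSH -9   [0, -9]
EQ        [0]
LOAD 2    [0, 3]
PUSH 10   [0, 3, 10]
SWAP      [0, 10, 3]
ROT       [10, 3, 0]
ADD       [10, 3]
POP       [10]
PUSH 4    [10, 4]
OVER      [10, 4, 10]
PUSH -41  [10, 4, 10, -41]
STORE 2   [10, 4, 10]

-41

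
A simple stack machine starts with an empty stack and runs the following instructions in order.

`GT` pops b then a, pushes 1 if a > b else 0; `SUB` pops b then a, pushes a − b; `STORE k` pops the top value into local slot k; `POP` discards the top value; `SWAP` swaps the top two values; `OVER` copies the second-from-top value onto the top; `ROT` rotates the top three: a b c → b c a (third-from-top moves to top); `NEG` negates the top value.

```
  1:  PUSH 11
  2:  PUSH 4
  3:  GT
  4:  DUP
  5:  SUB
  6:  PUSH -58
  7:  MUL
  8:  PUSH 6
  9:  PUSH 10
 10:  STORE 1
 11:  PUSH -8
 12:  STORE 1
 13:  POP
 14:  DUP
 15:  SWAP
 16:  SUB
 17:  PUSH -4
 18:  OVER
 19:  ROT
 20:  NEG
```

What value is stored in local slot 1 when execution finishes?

-8

PUSH 11  -> [11]
PUSH 4   -> [11, 4]
GT       -> [1]
DUP      -> [1, 1]
SUB      -> [0]
PUSH -58 -> [0, -58]
MUL      -> [0]
PUSH 6   -> [0, 6]
PUSH 10  -> [0, 6, 10]
STORE 1  -> [0, 6]
PUSH -8  -> [0, 6, -8]
STORE 1  -> [0, 6]
POP      -> [0]
DUP      -> [0, 0]
SWAP     -> [0, 0]
SUB      -> [0]
PUSH -4  -> [0, -4]
OVER     -> [0, -4, 0]
ROT      -> [-4, 0, 0]
NEG      -> [-4, 0, 0]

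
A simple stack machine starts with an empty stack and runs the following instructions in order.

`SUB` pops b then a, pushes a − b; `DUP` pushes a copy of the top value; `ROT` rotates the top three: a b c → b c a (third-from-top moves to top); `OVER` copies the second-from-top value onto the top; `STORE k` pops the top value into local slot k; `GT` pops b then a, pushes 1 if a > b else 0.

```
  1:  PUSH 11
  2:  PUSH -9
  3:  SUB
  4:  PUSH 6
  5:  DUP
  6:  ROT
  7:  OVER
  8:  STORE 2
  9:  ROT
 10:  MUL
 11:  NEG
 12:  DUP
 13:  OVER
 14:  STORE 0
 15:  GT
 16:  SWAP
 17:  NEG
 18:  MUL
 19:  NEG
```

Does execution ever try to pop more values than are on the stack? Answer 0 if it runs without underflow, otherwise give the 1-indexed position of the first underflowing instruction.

PUSH 11  11
PUSH -9  11 -9
SUB      20
PUSH 6   20 6
DUP      20 6 6
ROT      6 6 20
OVER     6 6 20 6
STORE 2  6 6 20
ROT      6 20 6
MUL      6 120
NEG      6 -120
DUP      6 -120 -120
OVER     6 -120 -120 -120
STORE 0  6 -120 -120
GT       6 0
SWAP     0 6
NEG      0 -6
MUL      0
NEG      0

0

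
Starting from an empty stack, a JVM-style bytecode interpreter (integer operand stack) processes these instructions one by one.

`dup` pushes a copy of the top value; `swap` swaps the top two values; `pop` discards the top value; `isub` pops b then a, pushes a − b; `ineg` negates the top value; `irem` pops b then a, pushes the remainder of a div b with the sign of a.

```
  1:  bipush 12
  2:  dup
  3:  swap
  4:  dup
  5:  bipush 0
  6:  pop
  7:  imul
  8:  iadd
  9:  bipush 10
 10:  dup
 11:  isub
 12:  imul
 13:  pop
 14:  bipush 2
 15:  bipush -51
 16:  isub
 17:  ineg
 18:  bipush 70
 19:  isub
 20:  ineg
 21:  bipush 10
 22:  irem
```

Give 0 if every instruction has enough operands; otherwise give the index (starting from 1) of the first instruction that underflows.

0

bipush 12  : 12
dup        : 12 12
swap       : 12 12
dup        : 12 12 12
bipush 0   : 12 12 12 0
pop        : 12 12 12
imul       : 12 144
iadd       : 156
bipush 10  : 156 10
dup        : 156 10 10
isub       : 156 0
imul       : 0
pop        : (empty)
bipush 2   : 2
bipush -51 : 2 -51
isub       : 53
ineg       : -53
bipush 70  : -53 70
isub       : -123
ineg       : 123
bipush 10  : 123 10
irem       : 3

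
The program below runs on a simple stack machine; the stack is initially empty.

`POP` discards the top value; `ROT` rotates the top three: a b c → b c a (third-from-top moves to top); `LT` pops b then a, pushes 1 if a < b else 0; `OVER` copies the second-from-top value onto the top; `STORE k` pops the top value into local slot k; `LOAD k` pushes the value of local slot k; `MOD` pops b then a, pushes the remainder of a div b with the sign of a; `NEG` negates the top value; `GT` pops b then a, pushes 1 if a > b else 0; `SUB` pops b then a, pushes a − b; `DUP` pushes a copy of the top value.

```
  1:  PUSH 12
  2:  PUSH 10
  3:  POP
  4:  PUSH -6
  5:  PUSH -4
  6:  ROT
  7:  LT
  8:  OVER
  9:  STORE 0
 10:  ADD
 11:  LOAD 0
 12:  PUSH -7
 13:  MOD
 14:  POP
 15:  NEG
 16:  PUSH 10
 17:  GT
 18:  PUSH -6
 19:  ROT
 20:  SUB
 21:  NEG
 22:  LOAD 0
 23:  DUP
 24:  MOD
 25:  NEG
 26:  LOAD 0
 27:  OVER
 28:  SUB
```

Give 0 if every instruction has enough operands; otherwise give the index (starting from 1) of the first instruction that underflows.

19

PUSH 12  [12]
PUSH 10  [12, 10]
POP      [12]
PUSH -6  [12, -6]
PUSH -4  [12, -6, -4]
ROT      [-6, -4, 12]
LT       [-6, 1]
OVER     [-6, 1, -6]
STORE 0  [-6, 1]
ADD      [-5]
LOAD 0   [-5, -6]
PUSH -7  [-5, -6, -7]
MOD      [-5, -6]
POP      [-5]
NEG      [5]
PUSH 10  [5, 10]
GT       [0]
PUSH -6  [0, -6]
ROT  — needs 3 operands, stack has 2 → underflow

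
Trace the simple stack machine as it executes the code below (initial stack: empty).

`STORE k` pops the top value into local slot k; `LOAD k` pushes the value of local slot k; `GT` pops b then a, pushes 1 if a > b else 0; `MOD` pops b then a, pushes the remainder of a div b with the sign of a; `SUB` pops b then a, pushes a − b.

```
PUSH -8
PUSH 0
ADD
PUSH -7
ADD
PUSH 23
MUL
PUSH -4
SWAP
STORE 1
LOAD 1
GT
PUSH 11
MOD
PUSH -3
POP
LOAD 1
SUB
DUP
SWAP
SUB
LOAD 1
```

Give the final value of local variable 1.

PUSH -8  -8
PUSH 0   -8 0
ADD      -8
PUSH -7  -8 -7
ADD      -15
PUSH 23  -15 23
MUL      -345
PUSH -4  -345 -4
SWAP     -4 -345
STORE 1  -4
LOAD 1   -4 -345
GT       1
PUSH 11  1 11
MOD      1
PUSH -3  1 -3
POP      1
LOAD 1   1 -345
SUB      346
DUP      346 346
SWAP     346 346
SUB      0
LOAD 1   0 -345

-345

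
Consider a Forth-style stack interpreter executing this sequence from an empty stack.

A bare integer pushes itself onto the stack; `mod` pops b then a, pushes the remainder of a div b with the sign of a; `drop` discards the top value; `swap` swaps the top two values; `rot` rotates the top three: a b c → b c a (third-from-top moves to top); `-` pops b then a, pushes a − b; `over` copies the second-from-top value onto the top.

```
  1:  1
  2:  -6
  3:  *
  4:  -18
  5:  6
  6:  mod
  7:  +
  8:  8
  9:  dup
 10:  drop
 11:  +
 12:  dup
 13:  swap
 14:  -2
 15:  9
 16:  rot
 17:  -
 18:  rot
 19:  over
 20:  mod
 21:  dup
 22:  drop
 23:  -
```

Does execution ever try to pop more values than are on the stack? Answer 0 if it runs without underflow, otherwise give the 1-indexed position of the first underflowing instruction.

0

1    : [1]
-6   : [1, -6]
*    : [-6]
-18  : [-6, -18]
6    : [-6, -18, 6]
mod  : [-6, 0]
+    : [-6]
8    : [-6, 8]
dup  : [-6, 8, 8]
drop : [-6, 8]
+    : [2]
dup  : [2, 2]
swap : [2, 2]
-2   : [2, 2, -2]
9    : [2, 2, -2, 9]
rot  : [2, -2, 9, 2]
-    : [2, -2, 7]
rot  : [-2, 7, 2]
over : [-2, 7, 2, 7]
mod  : [-2, 7, 2]
dup  : [-2, 7, 2, 2]
drop : [-2, 7, 2]
-    : [-2, 5]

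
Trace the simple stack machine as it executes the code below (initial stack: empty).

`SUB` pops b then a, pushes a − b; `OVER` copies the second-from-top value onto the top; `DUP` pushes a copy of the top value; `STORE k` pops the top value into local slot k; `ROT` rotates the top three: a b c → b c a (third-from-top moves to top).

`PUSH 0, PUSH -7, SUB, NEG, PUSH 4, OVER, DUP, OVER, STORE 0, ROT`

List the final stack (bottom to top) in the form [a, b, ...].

[-7, -7, -7, 4]

PUSH 0  -> 0
PUSH -7 -> 0 -7
SUB     -> 7
NEG     -> -7
PUSH 4  -> -7 4
OVER    -> -7 4 -7
DUP     -> -7 4 -7 -7
OVER    -> -7 4 -7 -7 -7
STORE 0 -> -7 4 -7 -7
ROT     -> -7 -7 -7 4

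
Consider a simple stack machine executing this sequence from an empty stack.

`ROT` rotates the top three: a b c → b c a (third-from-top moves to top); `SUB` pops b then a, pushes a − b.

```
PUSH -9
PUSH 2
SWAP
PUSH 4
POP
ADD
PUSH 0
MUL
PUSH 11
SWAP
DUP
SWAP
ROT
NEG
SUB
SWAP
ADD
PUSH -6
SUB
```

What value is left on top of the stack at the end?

PUSH -9 → [-9]
PUSH 2  → [-9, 2]
SWAP    → [2, -9]
PUSH 4  → [2, -9, 4]
POP     → [2, -9]
ADD     → [-7]
PUSH 0  → [-7, 0]
MUL     → [0]
PUSH 11 → [0, 11]
SWAP    → [11, 0]
DUP     → [11, 0, 0]
SWAP    → [11, 0, 0]
ROT     → [0, 0, 11]
NEG     → [0, 0, -11]
SUB     → [0, 11]
SWAP    → [11, 0]
ADD     → [11]
PUSH -6 → [11, -6]
SUB     → [17]

17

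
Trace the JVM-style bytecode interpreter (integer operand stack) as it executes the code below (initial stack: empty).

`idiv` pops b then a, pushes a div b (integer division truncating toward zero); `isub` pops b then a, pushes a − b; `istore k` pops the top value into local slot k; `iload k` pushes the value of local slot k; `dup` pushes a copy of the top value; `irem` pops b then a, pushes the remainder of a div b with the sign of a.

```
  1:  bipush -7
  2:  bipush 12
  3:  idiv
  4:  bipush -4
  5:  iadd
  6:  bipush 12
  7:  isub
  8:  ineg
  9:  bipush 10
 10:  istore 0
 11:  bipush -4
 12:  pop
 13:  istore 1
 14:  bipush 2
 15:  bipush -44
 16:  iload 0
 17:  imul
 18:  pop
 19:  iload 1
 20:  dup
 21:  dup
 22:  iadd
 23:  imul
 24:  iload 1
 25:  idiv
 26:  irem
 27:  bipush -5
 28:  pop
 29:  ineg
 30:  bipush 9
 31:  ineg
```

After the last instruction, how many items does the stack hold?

bipush -7  → -7
bipush 12  → -7 12
idiv       → 0
bipush -4  → 0 -4
iadd       → -4
bipush 12  → -4 12
isub       → -16
ineg       → 16
bipush 10  → 16 10
istore 0   → 16
bipush -4  → 16 -4
pop        → 16
istore 1   → (empty)
bipush 2   → 2
bipush -44 → 2 -44
iload 0    → 2 -44 10
imul       → 2 -440
pop        → 2
iload 1    → 2 16
dup        → 2 16 16
dup        → 2 16 16 16
iadd       → 2 16 32
imul       → 2 512
iload 1    → 2 512 16
idiv       → 2 32
irem       → 2
bipush -5  → 2 -5
pop        → 2
ineg       → -2
bipush 9   → -2 9
ineg       → -2 -9

2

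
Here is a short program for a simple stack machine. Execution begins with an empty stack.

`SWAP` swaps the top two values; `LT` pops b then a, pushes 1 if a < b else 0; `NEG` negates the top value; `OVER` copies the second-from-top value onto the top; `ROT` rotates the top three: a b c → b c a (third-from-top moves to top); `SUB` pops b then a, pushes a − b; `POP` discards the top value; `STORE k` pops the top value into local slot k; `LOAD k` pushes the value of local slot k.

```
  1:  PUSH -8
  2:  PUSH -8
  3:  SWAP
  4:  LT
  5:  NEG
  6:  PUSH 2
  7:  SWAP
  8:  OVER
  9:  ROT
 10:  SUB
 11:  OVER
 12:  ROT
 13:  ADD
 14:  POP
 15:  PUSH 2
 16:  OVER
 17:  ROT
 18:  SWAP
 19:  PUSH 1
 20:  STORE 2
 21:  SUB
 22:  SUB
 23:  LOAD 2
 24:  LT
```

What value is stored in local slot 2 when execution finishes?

1

PUSH -8 → -8
PUSH -8 → -8 -8
SWAP    → -8 -8
LT      → 0
NEG     → 0
PUSH 2  → 0 2
SWAP    → 2 0
OVER    → 2 0 2
ROT     → 0 2 2
SUB     → 0 0
OVER    → 0 0 0
ROT     → 0 0 0
ADD     → 0 0
POP     → 0
PUSH 2  → 0 2
OVER    → 0 2 0
ROT     → 2 0 0
SWAP    → 2 0 0
PUSH 1  → 2 0 0 1
STORE 2 → 2 0 0
SUB     → 2 0
SUB     → 2
LOAD 2  → 2 1
LT      → 0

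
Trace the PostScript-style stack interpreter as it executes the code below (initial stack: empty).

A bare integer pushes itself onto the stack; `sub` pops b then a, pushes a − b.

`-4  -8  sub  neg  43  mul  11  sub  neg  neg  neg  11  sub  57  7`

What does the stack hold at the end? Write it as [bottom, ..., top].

-4  -> [-4]
-8  -> [-4, -8]
sub -> [4]
neg -> [-4]
43  -> [-4, 43]
mul -> [-172]
11  -> [-172, 11]
sub -> [-183]
neg -> [183]
neg -> [-183]
neg -> [183]
11  -> [183, 11]
sub -> [172]
57  -> [172, 57]
7   -> [172, 57, 7]

[172, 57, 7]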